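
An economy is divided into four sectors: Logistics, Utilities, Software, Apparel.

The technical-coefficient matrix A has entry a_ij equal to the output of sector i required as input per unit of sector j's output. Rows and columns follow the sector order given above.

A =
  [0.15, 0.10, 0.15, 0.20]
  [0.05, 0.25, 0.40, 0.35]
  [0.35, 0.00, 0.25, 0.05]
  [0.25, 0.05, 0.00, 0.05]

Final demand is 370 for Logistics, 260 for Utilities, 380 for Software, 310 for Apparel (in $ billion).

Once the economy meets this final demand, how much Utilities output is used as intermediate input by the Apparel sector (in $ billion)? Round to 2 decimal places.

z_UA = 219.10

I − A =
  [   0.85    -0.10    -0.15    -0.20]
  [  -0.05     0.75    -0.40    -0.35]
  [  -0.35     0.00     0.75    -0.05]
  [  -0.25    -0.05     0.00     0.95]
Compute the cofactors C_ij = (−1)^(i+j)·(3×3 minor ij) of I−A; the adjugate is their transpose:
adj(I−A) = Cᵀ =
  [ 0.520250   0.079125   0.146250   0.146375]
  [ 0.239250   0.516375   0.323250   0.257625]
  [ 0.252750   0.040125   0.539250   0.096375]
  [ 0.149500   0.048000   0.055500   0.421000]
det(I−A) = Σ_j (I−A)_1j·C_1j = (0.85)(0.520250) + (-0.10)(0.239250) + (-0.15)(0.252750) + (-0.20)(0.149500) = 0.350475
(I − A)⁻¹ = adj(I−A) / det(I−A) ≈
  [   1.4844     0.2258     0.4173     0.4176]
  [   0.6826     1.4734     0.9223     0.7351]
  [   0.7212     0.1145     1.5386     0.2750]
  [   0.4266     0.1370     0.1584     1.2012]
First solve x = (I − A)⁻¹ d = adj(I−A)·d / det(I−A); in particular x_A = (0.149500·370 + 0.048000·260 + 0.055500·380 + 0.421000·310) / 0.350475 = 219.395 / 0.350475 ≈ 625.9933.
Intermediate flow from U to A: z_UA = a_UA · x_A = 0.35 × 219.395 / 0.350475 = 76.78825 / 0.350475 ≈ 219.10.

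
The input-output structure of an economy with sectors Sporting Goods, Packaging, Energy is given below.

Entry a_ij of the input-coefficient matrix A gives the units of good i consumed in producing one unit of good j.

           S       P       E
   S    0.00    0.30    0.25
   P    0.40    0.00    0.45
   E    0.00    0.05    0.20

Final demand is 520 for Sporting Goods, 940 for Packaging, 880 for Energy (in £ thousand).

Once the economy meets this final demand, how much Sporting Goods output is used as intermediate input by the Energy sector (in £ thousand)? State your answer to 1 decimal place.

I − A =
  [   1.00    -0.30    -0.25]
  [  -0.40     1.00    -0.45]
  [   0.00    -0.05     0.80]
Cofactors of I−A, C_ij = (−1)^(i+j)·(minor ij) (rows/columns in the sector order above):
  C_11 = (1.00)(0.80) − (-0.45)(-0.05) = 0.7775
  C_12 = −[(-0.40)(0.80) − (-0.45)(0.00)] = 0.3200
  C_13 = (-0.40)(-0.05) − (1.00)(0.00) = 0.0200
  C_21 = −[(-0.30)(0.80) − (-0.25)(-0.05)] = 0.2525
  C_22 = (1.00)(0.80) − (-0.25)(0.00) = 0.8000
  C_23 = −[(1.00)(-0.05) − (-0.30)(0.00)] = 0.0500
  C_31 = (-0.30)(-0.45) − (-0.25)(1.00) = 0.3850
  C_32 = −[(1.00)(-0.45) − (-0.25)(-0.40)] = 0.5500
  C_33 = (1.00)(1.00) − (-0.30)(-0.40) = 0.8800
det(I−A) = Σ_j (I−A)_1j·C_1j = (1.00)(0.7775) + (-0.30)(0.3200) + (-0.25)(0.0200) = 0.6765
adj(I−A) = Cᵀ =
  [ 0.7775   0.2525   0.3850]
  [ 0.3200   0.8000   0.5500]
  [ 0.0200   0.0500   0.8800]
(I − A)⁻¹ = adj(I−A) / det(I−A) ≈
  [   1.1493     0.3732     0.5691]
  [   0.4730     1.1826     0.8130]
  [   0.0296     0.0739     1.3008]
First solve x = (I − A)⁻¹ d = adj(I−A)·d / det(I−A); in particular x_E = (0.0200·520 + 0.0500·940 + 0.8800·880) / 0.6765 = 831.80 / 0.6765 ≈ 1229.564.
Intermediate flow from S to E: z_SE = a_SE · x_E = 0.25 × 831.80 / 0.6765 = 207.95 / 0.6765 ≈ 307.4.

z_SE = 307.4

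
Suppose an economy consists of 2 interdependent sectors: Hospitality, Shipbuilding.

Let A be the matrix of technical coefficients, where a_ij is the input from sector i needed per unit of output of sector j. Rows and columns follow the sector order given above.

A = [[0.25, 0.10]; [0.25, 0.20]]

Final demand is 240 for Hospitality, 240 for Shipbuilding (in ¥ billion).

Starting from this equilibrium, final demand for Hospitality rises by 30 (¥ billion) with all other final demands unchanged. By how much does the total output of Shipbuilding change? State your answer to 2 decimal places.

Δx_2 = 13.04

I − A =
  [   0.75    -0.10]
  [  -0.25     0.80]
det(I−A) = (0.75)(0.80) − (-0.10)(-0.25) = 0.5750
adj(I−A) = [[0.80, 0.10], [0.25, 0.75]]
(I − A)⁻¹ = adj(I−A) / det(I−A) ≈
  [   1.3913     0.1739]
  [   0.4348     1.3043]
Δx = (I − A)⁻¹ Δd with Δd having +30 in the Hospitality component and 0 elsewhere.
So Δx_2 = L_21 · (+30), where L_21 = adj(I−A)_21 / det(I−A) = 0.25 / 0.5750.
Δx_2 = 0.25 × (+30) / 0.5750 = 7.50 / 0.5750 ≈ 13.04.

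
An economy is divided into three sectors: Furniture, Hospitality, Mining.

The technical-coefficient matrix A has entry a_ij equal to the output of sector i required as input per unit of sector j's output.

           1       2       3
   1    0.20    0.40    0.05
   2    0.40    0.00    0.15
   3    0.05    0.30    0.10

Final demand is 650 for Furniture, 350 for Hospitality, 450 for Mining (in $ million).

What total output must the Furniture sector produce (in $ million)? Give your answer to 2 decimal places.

I − A =
  [   0.80    -0.40    -0.05]
  [  -0.40     1.00    -0.15]
  [  -0.05    -0.30     0.90]
Cofactors of I−A, C_ij = (−1)^(i+j)·(minor ij) (rows/columns in the sector order above):
  C_11 = (1.00)(0.90) − (-0.15)(-0.30) = 0.8550
  C_12 = −[(-0.40)(0.90) − (-0.15)(-0.05)] = 0.3675
  C_13 = (-0.40)(-0.30) − (1.00)(-0.05) = 0.1700
  C_21 = −[(-0.40)(0.90) − (-0.05)(-0.30)] = 0.3750
  C_22 = (0.80)(0.90) − (-0.05)(-0.05) = 0.7175
  C_23 = −[(0.80)(-0.30) − (-0.40)(-0.05)] = 0.2600
  C_31 = (-0.40)(-0.15) − (-0.05)(1.00) = 0.1100
  C_32 = −[(0.80)(-0.15) − (-0.05)(-0.40)] = 0.1400
  C_33 = (0.80)(1.00) − (-0.40)(-0.40) = 0.6400
det(I−A) = Σ_j (I−A)_1j·C_1j = (0.80)(0.8550) + (-0.40)(0.3675) + (-0.05)(0.1700) = 0.5285
adj(I−A) = Cᵀ =
  [ 0.8550   0.3750   0.1100]
  [ 0.3675   0.7175   0.1400]
  [ 0.1700   0.2600   0.6400]
(I − A)⁻¹ = adj(I−A) / det(I−A) ≈
  [   1.6178     0.7096     0.2081]
  [   0.6954     1.3576     0.2649]
  [   0.3217     0.4920     1.2110]
x = (I − A)⁻¹ d = adj(I−A)·d / det(I−A), with det(I−A) = 0.5285:
  x_1 = (0.8550·650 + 0.3750·350 + 0.1100·450) / 0.5285 = 736.50 / 0.5285 ≈ 1393.57
  x_2 = (0.3675·650 + 0.7175·350 + 0.1400·450) / 0.5285 = 553.00 / 0.5285 ≈ 1046.36
  x_3 = (0.1700·650 + 0.2600·350 + 0.6400·450) / 0.5285 = 489.50 / 0.5285 ≈ 926.21

x_1 = 1393.57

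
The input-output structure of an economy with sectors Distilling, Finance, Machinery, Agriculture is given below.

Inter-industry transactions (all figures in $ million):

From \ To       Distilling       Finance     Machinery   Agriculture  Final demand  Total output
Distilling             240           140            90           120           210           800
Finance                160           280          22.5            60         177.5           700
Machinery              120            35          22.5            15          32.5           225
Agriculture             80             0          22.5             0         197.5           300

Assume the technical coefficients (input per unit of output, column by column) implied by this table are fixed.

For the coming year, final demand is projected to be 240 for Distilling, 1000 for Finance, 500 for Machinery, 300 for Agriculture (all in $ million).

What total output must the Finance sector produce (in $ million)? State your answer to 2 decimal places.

x_2 = 2760.21

Technical coefficients a_ij = z_ij / X_j:
  a_11 = 240/800 = 0.30, a_21 = 160/800 = 0.20, a_31 = 120/800 = 0.15, a_41 = 80/800 = 0.10
  a_12 = 140/700 = 0.20, a_22 = 280/700 = 0.40, a_32 = 35/700 = 0.05, a_42 = 0/700 = 0.00
  a_13 = 90/225 = 0.40, a_23 = 22.5/225 = 0.10, a_33 = 22.5/225 = 0.10, a_43 = 22.5/225 = 0.10
  a_14 = 120/300 = 0.40, a_24 = 60/300 = 0.20, a_34 = 15/300 = 0.05, a_44 = 0/300 = 0.00
I − A =
  [   0.70    -0.20    -0.40    -0.40]
  [  -0.20     0.60    -0.10    -0.20]
  [  -0.15    -0.05     0.90    -0.05]
  [  -0.10     0.00    -0.10     1.00]
Compute the cofactors C_ij = (−1)^(i+j)·(3×3 minor ij) of I−A; the adjugate is their transpose:
adj(I−A) = Cᵀ =
  [ 0.5310   0.2010   0.2880   0.2670]
  [ 0.2155   0.5225   0.1760   0.1995]
  [ 0.1040   0.0640   0.3520   0.0720]
  [ 0.0635   0.0265   0.0640   0.2955]
det(I−A) = Σ_j (I−A)_1j·C_1j = (0.70)(0.5310) + (-0.20)(0.2155) + (-0.40)(0.1040) + (-0.40)(0.0635) = 0.2616
(I − A)⁻¹ = adj(I−A) / det(I−A) ≈
  [   2.0298     0.7683     1.1009     1.0206]
  [   0.8238     1.9973     0.6728     0.7626]
  [   0.3976     0.2446     1.3456     0.2752]
  [   0.2427     0.1013     0.2446     1.1296]
x = (I − A)⁻¹ d = adj(I−A)·d / det(I−A), with det(I−A) = 0.2616:
  x_1 = (0.5310·240 + 0.2010·1000 + 0.2880·500 + 0.2670·300) / 0.2616 = 552.54 / 0.2616 ≈ 2112.16
  x_2 = (0.2155·240 + 0.5225·1000 + 0.1760·500 + 0.1995·300) / 0.2616 = 722.07 / 0.2616 ≈ 2760.21
  x_3 = (0.1040·240 + 0.0640·1000 + 0.3520·500 + 0.0720·300) / 0.2616 = 286.56 / 0.2616 ≈ 1095.41
  x_4 = (0.0635·240 + 0.0265·1000 + 0.0640·500 + 0.2955·300) / 0.2616 = 162.39 / 0.2616 ≈ 620.76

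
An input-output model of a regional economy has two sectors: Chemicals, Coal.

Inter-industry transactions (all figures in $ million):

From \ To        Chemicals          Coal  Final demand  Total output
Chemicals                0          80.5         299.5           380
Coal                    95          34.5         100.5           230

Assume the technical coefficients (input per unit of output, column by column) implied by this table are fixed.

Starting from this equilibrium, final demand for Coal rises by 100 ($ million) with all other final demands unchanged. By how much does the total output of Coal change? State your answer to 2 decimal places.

Δx_2 = 131.15

Technical coefficients a_ij = z_ij / X_j:
  a_11 = 0/380 = 0.00, a_21 = 95/380 = 0.25
  a_12 = 80.5/230 = 0.35, a_22 = 34.5/230 = 0.15
I − A =
  [   1.00    -0.35]
  [  -0.25     0.85]
det(I−A) = (1.00)(0.85) − (-0.35)(-0.25) = 0.7625
adj(I−A) = [[0.85, 0.35], [0.25, 1.00]]
(I − A)⁻¹ = adj(I−A) / det(I−A) ≈
  [   1.1148     0.4590]
  [   0.3279     1.3115]
Δx = (I − A)⁻¹ Δd with Δd having +100 in the Coal component and 0 elsewhere.
So Δx_2 = L_22 · (+100), where L_22 = adj(I−A)_22 / det(I−A) = 1.00 / 0.7625.
Δx_2 = 1.00 × (+100) / 0.7625 = 100.00 / 0.7625 ≈ 131.15.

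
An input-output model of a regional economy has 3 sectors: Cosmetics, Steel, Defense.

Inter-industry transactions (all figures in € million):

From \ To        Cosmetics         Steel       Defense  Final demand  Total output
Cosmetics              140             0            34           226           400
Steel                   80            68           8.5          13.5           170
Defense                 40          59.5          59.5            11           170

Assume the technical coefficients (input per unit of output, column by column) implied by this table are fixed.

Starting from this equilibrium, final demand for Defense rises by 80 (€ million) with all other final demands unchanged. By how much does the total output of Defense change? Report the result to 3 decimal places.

Technical coefficients a_ij = z_ij / X_j:
  a_CC = 140/400 = 0.35, a_SC = 80/400 = 0.20, a_DC = 40/400 = 0.10
  a_CS = 0/170 = 0.00, a_SS = 68/170 = 0.40, a_DS = 59.5/170 = 0.35
  a_CD = 34/170 = 0.20, a_SD = 8.5/170 = 0.05, a_DD = 59.5/170 = 0.35
I − A =
  [   0.65     0.00    -0.20]
  [  -0.20     0.60    -0.05]
  [  -0.10    -0.35     0.65]
Cofactors of I−A, C_ij = (−1)^(i+j)·(minor ij) (rows/columns in the sector order above):
  C_11 = (0.60)(0.65) − (-0.05)(-0.35) = 0.3725
  C_12 = −[(-0.20)(0.65) − (-0.05)(-0.10)] = 0.1350
  C_13 = (-0.20)(-0.35) − (0.60)(-0.10) = 0.1300
  C_21 = −[(0.00)(0.65) − (-0.20)(-0.35)] = 0.0700
  C_22 = (0.65)(0.65) − (-0.20)(-0.10) = 0.4025
  C_23 = −[(0.65)(-0.35) − (0.00)(-0.10)] = 0.2275
  C_31 = (0.00)(-0.05) − (-0.20)(0.60) = 0.1200
  C_32 = −[(0.65)(-0.05) − (-0.20)(-0.20)] = 0.0725
  C_33 = (0.65)(0.60) − (0.00)(-0.20) = 0.3900
det(I−A) = Σ_j (I−A)_1j·C_1j = (0.65)(0.3725) + (0.00)(0.1350) + (-0.20)(0.1300) = 0.216125
adj(I−A) = Cᵀ =
  [ 0.3725   0.0700   0.1200]
  [ 0.1350   0.4025   0.0725]
  [ 0.1300   0.2275   0.3900]
(I − A)⁻¹ = adj(I−A) / det(I−A) ≈
  [   1.7235     0.3239     0.5552]
  [   0.6246     1.8623     0.3355]
  [   0.6015     1.0526     1.8045]
Δx = (I − A)⁻¹ Δd with Δd having +80 in the Defense component and 0 elsewhere.
So Δx_D = L_DD · (+80), where L_DD = adj(I−A)_DD / det(I−A) = 0.3900 / 0.216125.
Δx_D = 0.3900 × (+80) / 0.216125 = 31.20 / 0.216125 ≈ 144.361.

Δx_D = 144.361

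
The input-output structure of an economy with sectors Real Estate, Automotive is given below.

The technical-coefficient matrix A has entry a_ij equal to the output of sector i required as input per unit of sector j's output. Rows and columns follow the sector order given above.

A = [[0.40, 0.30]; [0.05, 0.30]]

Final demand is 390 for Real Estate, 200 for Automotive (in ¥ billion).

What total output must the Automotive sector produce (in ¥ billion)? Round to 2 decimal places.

x_A = 344.44

I − A =
  [   0.60    -0.30]
  [  -0.05     0.70]
det(I−A) = (0.60)(0.70) − (-0.30)(-0.05) = 0.4050
adj(I−A) = [[0.70, 0.30], [0.05, 0.60]]
(I − A)⁻¹ = adj(I−A) / det(I−A) ≈
  [   1.7284     0.7407]
  [   0.1235     1.4815]
x = (I − A)⁻¹ d = adj(I−A)·d / det(I−A), with det(I−A) = 0.4050:
  x_R = (0.70·390 + 0.30·200) / 0.4050 = 333.00 / 0.4050 ≈ 822.22
  x_A = (0.05·390 + 0.60·200) / 0.4050 = 139.50 / 0.4050 ≈ 344.44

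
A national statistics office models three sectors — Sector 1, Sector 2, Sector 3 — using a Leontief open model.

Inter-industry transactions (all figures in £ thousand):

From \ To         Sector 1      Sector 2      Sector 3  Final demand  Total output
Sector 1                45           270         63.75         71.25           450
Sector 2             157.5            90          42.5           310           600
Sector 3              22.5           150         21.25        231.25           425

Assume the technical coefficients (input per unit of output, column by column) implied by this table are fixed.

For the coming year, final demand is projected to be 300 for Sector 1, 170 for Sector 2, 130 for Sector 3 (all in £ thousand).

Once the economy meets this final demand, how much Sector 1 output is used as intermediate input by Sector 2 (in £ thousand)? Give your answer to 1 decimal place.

z_12 = 222.8

Technical coefficients a_ij = z_ij / X_j:
  a_11 = 45/450 = 0.10, a_21 = 157.5/450 = 0.35, a_31 = 22.5/450 = 0.05
  a_12 = 270/600 = 0.45, a_22 = 90/600 = 0.15, a_32 = 150/600 = 0.25
  a_13 = 63.75/425 = 0.15, a_23 = 42.5/425 = 0.10, a_33 = 21.25/425 = 0.05
I − A =
  [   0.90    -0.45    -0.15]
  [  -0.35     0.85    -0.10]
  [  -0.05    -0.25     0.95]
Cofactors of I−A, C_ij = (−1)^(i+j)·(minor ij) (rows/columns in the sector order above):
  C_11 = (0.85)(0.95) − (-0.10)(-0.25) = 0.7825
  C_12 = −[(-0.35)(0.95) − (-0.10)(-0.05)] = 0.3375
  C_13 = (-0.35)(-0.25) − (0.85)(-0.05) = 0.1300
  C_21 = −[(-0.45)(0.95) − (-0.15)(-0.25)] = 0.4650
  C_22 = (0.90)(0.95) − (-0.15)(-0.05) = 0.8475
  C_23 = −[(0.90)(-0.25) − (-0.45)(-0.05)] = 0.2475
  C_31 = (-0.45)(-0.10) − (-0.15)(0.85) = 0.1725
  C_32 = −[(0.90)(-0.10) − (-0.15)(-0.35)] = 0.1425
  C_33 = (0.90)(0.85) − (-0.45)(-0.35) = 0.6075
det(I−A) = Σ_j (I−A)_1j·C_1j = (0.90)(0.7825) + (-0.45)(0.3375) + (-0.15)(0.1300) = 0.532875
adj(I−A) = Cᵀ =
  [ 0.7825   0.4650   0.1725]
  [ 0.3375   0.8475   0.1425]
  [ 0.1300   0.2475   0.6075]
(I − A)⁻¹ = adj(I−A) / det(I−A) ≈
  [   1.4684     0.8726     0.3237]
  [   0.6334     1.5904     0.2674]
  [   0.2440     0.4645     1.1400]
First solve x = (I − A)⁻¹ d = adj(I−A)·d / det(I−A); in particular x_2 = (0.3375·300 + 0.8475·170 + 0.1425·130) / 0.532875 = 263.85 / 0.532875 ≈ 495.144.
Intermediate flow from 1 to 2: z_12 = a_12 · x_2 = 0.45 × 263.85 / 0.532875 = 118.7325 / 0.532875 ≈ 222.8.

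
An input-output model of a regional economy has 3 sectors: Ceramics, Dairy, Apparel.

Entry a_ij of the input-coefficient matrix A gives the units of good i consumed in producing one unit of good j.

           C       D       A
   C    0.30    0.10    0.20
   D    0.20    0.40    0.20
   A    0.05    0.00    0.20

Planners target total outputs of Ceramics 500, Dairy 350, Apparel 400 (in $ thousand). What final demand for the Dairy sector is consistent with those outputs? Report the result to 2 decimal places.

I − A =
  [   0.70    -0.10    -0.20]
  [  -0.20     0.60    -0.20]
  [  -0.05     0.00     0.80]
d = (I − A) x:
  d_C = (+0.70)·500 + (-0.10)·350 + (-0.20)·400 = 235.00
  d_D = (-0.20)·500 + (+0.60)·350 + (-0.20)·400 = 30.00
  d_A = (-0.05)·500 + (+0.00)·350 + (+0.80)·400 = 295.00

d_D = 30.00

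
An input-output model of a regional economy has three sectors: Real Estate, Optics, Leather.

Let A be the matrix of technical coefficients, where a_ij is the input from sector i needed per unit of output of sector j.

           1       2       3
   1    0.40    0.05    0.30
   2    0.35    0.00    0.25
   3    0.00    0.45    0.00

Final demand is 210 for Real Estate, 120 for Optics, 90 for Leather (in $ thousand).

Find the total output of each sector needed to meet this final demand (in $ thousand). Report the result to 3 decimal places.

I − A =
  [   0.60    -0.05    -0.30]
  [  -0.35     1.00    -0.25]
  [   0.00    -0.45     1.00]
Cofactors of I−A, C_ij = (−1)^(i+j)·(minor ij) (rows/columns in the sector order above):
  C_11 = (1.00)(1.00) − (-0.25)(-0.45) = 0.8875
  C_12 = −[(-0.35)(1.00) − (-0.25)(0.00)] = 0.3500
  C_13 = (-0.35)(-0.45) − (1.00)(0.00) = 0.1575
  C_21 = −[(-0.05)(1.00) − (-0.30)(-0.45)] = 0.1850
  C_22 = (0.60)(1.00) − (-0.30)(0.00) = 0.6000
  C_23 = −[(0.60)(-0.45) − (-0.05)(0.00)] = 0.2700
  C_31 = (-0.05)(-0.25) − (-0.30)(1.00) = 0.3125
  C_32 = −[(0.60)(-0.25) − (-0.30)(-0.35)] = 0.2550
  C_33 = (0.60)(1.00) − (-0.05)(-0.35) = 0.5825
det(I−A) = Σ_j (I−A)_1j·C_1j = (0.60)(0.8875) + (-0.05)(0.3500) + (-0.30)(0.1575) = 0.46775
adj(I−A) = Cᵀ =
  [ 0.8875   0.1850   0.3125]
  [ 0.3500   0.6000   0.2550]
  [ 0.1575   0.2700   0.5825]
(I − A)⁻¹ = adj(I−A) / det(I−A) ≈
  [   1.8974     0.3955     0.6681]
  [   0.7483     1.2827     0.5452]
  [   0.3367     0.5772     1.2453]
x = (I − A)⁻¹ d = adj(I−A)·d / det(I−A), with det(I−A) = 0.46775:
  x_1 = (0.8875·210 + 0.1850·120 + 0.3125·90) / 0.46775 = 236.70 / 0.46775 ≈ 506.040
  x_2 = (0.3500·210 + 0.6000·120 + 0.2550·90) / 0.46775 = 168.45 / 0.46775 ≈ 360.128
  x_3 = (0.1575·210 + 0.2700·120 + 0.5825·90) / 0.46775 = 117.90 / 0.46775 ≈ 252.058

x_1 = 506.040, x_2 = 360.128, x_3 = 252.058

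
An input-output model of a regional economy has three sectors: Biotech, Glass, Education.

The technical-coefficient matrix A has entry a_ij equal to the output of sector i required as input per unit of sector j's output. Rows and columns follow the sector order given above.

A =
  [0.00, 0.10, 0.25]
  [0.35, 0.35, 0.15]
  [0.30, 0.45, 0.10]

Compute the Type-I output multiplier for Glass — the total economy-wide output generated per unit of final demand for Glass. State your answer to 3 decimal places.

I − A =
  [   1.00    -0.10    -0.25]
  [  -0.35     0.65    -0.15]
  [  -0.30    -0.45     0.90]
Cofactors of I−A, C_ij = (−1)^(i+j)·(minor ij) (rows/columns in the sector order above):
  C_11 = (0.65)(0.90) − (-0.15)(-0.45) = 0.5175
  C_12 = −[(-0.35)(0.90) − (-0.15)(-0.30)] = 0.3600
  C_13 = (-0.35)(-0.45) − (0.65)(-0.30) = 0.3525
  C_21 = −[(-0.10)(0.90) − (-0.25)(-0.45)] = 0.2025
  C_22 = (1.00)(0.90) − (-0.25)(-0.30) = 0.8250
  C_23 = −[(1.00)(-0.45) − (-0.10)(-0.30)] = 0.4800
  C_31 = (-0.10)(-0.15) − (-0.25)(0.65) = 0.1775
  C_32 = −[(1.00)(-0.15) − (-0.25)(-0.35)] = 0.2375
  C_33 = (1.00)(0.65) − (-0.10)(-0.35) = 0.6150
det(I−A) = Σ_j (I−A)_1j·C_1j = (1.00)(0.5175) + (-0.10)(0.3600) + (-0.25)(0.3525) = 0.393375
adj(I−A) = Cᵀ =
  [ 0.5175   0.2025   0.1775]
  [ 0.3600   0.8250   0.2375]
  [ 0.3525   0.4800   0.6150]
(I − A)⁻¹ = adj(I−A) / det(I−A) ≈
  [   1.3155     0.5148     0.4512]
  [   0.9152     2.0972     0.6037]
  [   0.8961     1.2202     1.5634]
The output multiplier for sector j is the column-j sum of the Leontief inverse (I − A)⁻¹ = adj(I−A) / det(I−A).
Column G of adj(I−A): (0.2025, 0.8250, 0.4800); det(I−A) = 0.393375.
m_G = (0.2025 + 0.8250 + 0.4800) / 0.393375 = 1.5075 / 0.393375 ≈ 3.832.

m_G = 3.832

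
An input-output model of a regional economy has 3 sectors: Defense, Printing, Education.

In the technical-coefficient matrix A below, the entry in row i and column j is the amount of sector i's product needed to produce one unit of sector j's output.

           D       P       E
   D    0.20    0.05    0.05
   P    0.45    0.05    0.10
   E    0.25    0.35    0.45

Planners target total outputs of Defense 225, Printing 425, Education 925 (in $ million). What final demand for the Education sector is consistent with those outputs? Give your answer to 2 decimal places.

I − A =
  [   0.80    -0.05    -0.05]
  [  -0.45     0.95    -0.10]
  [  -0.25    -0.35     0.55]
d = (I − A) x:
  d_D = (+0.80)·225 + (-0.05)·425 + (-0.05)·925 = 112.50
  d_P = (-0.45)·225 + (+0.95)·425 + (-0.10)·925 = 210.00
  d_E = (-0.25)·225 + (-0.35)·425 + (+0.55)·925 = 303.75

d_E = 303.75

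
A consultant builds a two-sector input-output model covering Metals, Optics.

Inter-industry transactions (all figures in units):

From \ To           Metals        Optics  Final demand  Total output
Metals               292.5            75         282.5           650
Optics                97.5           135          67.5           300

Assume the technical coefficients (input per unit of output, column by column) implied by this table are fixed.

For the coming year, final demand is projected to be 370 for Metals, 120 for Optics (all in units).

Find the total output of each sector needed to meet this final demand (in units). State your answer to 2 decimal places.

x_1 = 881.13, x_2 = 458.49

Technical coefficients a_ij = z_ij / X_j:
  a_11 = 292.5/650 = 0.45, a_21 = 97.5/650 = 0.15
  a_12 = 75/300 = 0.25, a_22 = 135/300 = 0.45
I − A =
  [   0.55    -0.25]
  [  -0.15     0.55]
det(I−A) = (0.55)(0.55) − (-0.25)(-0.15) = 0.2650
adj(I−A) = [[0.55, 0.25], [0.15, 0.55]]
(I − A)⁻¹ = adj(I−A) / det(I−A) ≈
  [   2.0755     0.9434]
  [   0.5660     2.0755]
x = (I − A)⁻¹ d = adj(I−A)·d / det(I−A), with det(I−A) = 0.2650:
  x_1 = (0.55·370 + 0.25·120) / 0.2650 = 233.50 / 0.2650 ≈ 881.13
  x_2 = (0.15·370 + 0.55·120) / 0.2650 = 121.50 / 0.2650 ≈ 458.49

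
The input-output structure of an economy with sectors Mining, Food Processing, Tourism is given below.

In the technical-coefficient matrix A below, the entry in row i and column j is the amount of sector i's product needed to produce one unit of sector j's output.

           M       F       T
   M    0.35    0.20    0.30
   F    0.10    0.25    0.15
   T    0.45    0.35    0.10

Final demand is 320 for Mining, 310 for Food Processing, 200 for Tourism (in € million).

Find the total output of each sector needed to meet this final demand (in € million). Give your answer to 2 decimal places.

x_M = 1295.27, x_F = 824.10, x_T = 1190.34

I − A =
  [   0.65    -0.20    -0.30]
  [  -0.10     0.75    -0.15]
  [  -0.45    -0.35     0.90]
Cofactors of I−A, C_ij = (−1)^(i+j)·(minor ij) (rows/columns in the sector order above):
  C_11 = (0.75)(0.90) − (-0.15)(-0.35) = 0.6225
  C_12 = −[(-0.10)(0.90) − (-0.15)(-0.45)] = 0.1575
  C_13 = (-0.10)(-0.35) − (0.75)(-0.45) = 0.3725
  C_21 = −[(-0.20)(0.90) − (-0.30)(-0.35)] = 0.2850
  C_22 = (0.65)(0.90) − (-0.30)(-0.45) = 0.4500
  C_23 = −[(0.65)(-0.35) − (-0.20)(-0.45)] = 0.3175
  C_31 = (-0.20)(-0.15) − (-0.30)(0.75) = 0.2550
  C_32 = −[(0.65)(-0.15) − (-0.30)(-0.10)] = 0.1275
  C_33 = (0.65)(0.75) − (-0.20)(-0.10) = 0.4675
det(I−A) = Σ_j (I−A)_1j·C_1j = (0.65)(0.6225) + (-0.20)(0.1575) + (-0.30)(0.3725) = 0.261375
adj(I−A) = Cᵀ =
  [ 0.6225   0.2850   0.2550]
  [ 0.1575   0.4500   0.1275]
  [ 0.3725   0.3175   0.4675]
(I − A)⁻¹ = adj(I−A) / det(I−A) ≈
  [   2.3816     1.0904     0.9756]
  [   0.6026     1.7217     0.4878]
  [   1.4252     1.2147     1.7886]
x = (I − A)⁻¹ d = adj(I−A)·d / det(I−A), with det(I−A) = 0.261375:
  x_M = (0.6225·320 + 0.2850·310 + 0.2550·200) / 0.261375 = 338.55 / 0.261375 ≈ 1295.27
  x_F = (0.1575·320 + 0.4500·310 + 0.1275·200) / 0.261375 = 215.40 / 0.261375 ≈ 824.10
  x_T = (0.3725·320 + 0.3175·310 + 0.4675·200) / 0.261375 = 311.125 / 0.261375 ≈ 1190.34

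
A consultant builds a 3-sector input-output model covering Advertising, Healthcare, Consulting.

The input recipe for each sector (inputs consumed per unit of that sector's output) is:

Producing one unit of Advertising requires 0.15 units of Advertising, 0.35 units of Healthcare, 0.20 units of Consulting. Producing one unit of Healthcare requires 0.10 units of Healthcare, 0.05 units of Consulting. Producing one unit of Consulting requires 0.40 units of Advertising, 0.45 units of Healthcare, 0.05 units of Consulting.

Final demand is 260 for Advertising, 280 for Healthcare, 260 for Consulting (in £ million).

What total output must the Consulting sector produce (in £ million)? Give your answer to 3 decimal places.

x_C = 417.021

I − A =
  [   0.85     0.00    -0.40]
  [  -0.35     0.90    -0.45]
  [  -0.20    -0.05     0.95]
Cofactors of I−A, C_ij = (−1)^(i+j)·(minor ij) (rows/columns in the sector order above):
  C_11 = (0.90)(0.95) − (-0.45)(-0.05) = 0.8325
  C_12 = −[(-0.35)(0.95) − (-0.45)(-0.20)] = 0.4225
  C_13 = (-0.35)(-0.05) − (0.90)(-0.20) = 0.1975
  C_21 = −[(0.00)(0.95) − (-0.40)(-0.05)] = 0.0200
  C_22 = (0.85)(0.95) − (-0.40)(-0.20) = 0.7275
  C_23 = −[(0.85)(-0.05) − (0.00)(-0.20)] = 0.0425
  C_31 = (0.00)(-0.45) − (-0.40)(0.90) = 0.3600
  C_32 = −[(0.85)(-0.45) − (-0.40)(-0.35)] = 0.5225
  C_33 = (0.85)(0.90) − (0.00)(-0.35) = 0.7650
det(I−A) = Σ_j (I−A)_1j·C_1j = (0.85)(0.8325) + (0.00)(0.4225) + (-0.40)(0.1975) = 0.628625
adj(I−A) = Cᵀ =
  [ 0.8325   0.0200   0.3600]
  [ 0.4225   0.7275   0.5225]
  [ 0.1975   0.0425   0.7650]
(I − A)⁻¹ = adj(I−A) / det(I−A) ≈
  [   1.3243     0.0318     0.5727]
  [   0.6721     1.1573     0.8312]
  [   0.3142     0.0676     1.2169]
x = (I − A)⁻¹ d = adj(I−A)·d / det(I−A), with det(I−A) = 0.628625:
  x_A = (0.8325·260 + 0.0200·280 + 0.3600·260) / 0.628625 = 315.65 / 0.628625 ≈ 502.128
  x_H = (0.4225·260 + 0.7275·280 + 0.5225·260) / 0.628625 = 449.40 / 0.628625 ≈ 714.894
  x_C = (0.1975·260 + 0.0425·280 + 0.7650·260) / 0.628625 = 262.15 / 0.628625 ≈ 417.021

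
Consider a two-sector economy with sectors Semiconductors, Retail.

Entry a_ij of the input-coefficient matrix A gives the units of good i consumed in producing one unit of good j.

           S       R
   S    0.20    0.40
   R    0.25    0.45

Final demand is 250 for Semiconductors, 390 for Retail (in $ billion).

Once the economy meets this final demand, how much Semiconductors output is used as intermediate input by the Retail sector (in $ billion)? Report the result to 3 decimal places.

z_SR = 440.588

I − A =
  [   0.80    -0.40]
  [  -0.25     0.55]
det(I−A) = (0.80)(0.55) − (-0.40)(-0.25) = 0.3400
adj(I−A) = [[0.55, 0.40], [0.25, 0.80]]
(I − A)⁻¹ = adj(I−A) / det(I−A) ≈
  [   1.6176     1.1765]
  [   0.7353     2.3529]
First solve x = (I − A)⁻¹ d = adj(I−A)·d / det(I−A); in particular x_R = (0.25·250 + 0.80·390) / 0.3400 = 374.50 / 0.3400 ≈ 1101.47059.
Intermediate flow from S to R: z_SR = a_SR · x_R = 0.40 × 374.50 / 0.3400 = 149.80 / 0.3400 ≈ 440.588.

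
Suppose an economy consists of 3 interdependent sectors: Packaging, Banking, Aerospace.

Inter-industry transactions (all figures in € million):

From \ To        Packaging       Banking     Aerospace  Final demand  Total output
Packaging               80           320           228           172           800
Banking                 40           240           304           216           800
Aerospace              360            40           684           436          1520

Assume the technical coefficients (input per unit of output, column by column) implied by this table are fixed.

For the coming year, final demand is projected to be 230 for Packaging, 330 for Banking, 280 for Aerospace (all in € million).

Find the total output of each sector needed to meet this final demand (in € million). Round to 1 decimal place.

x_1 = 877.5, x_2 = 908.3, x_3 = 1309.6

Technical coefficients a_ij = z_ij / X_j:
  a_11 = 80/800 = 0.10, a_21 = 40/800 = 0.05, a_31 = 360/800 = 0.45
  a_12 = 320/800 = 0.40, a_22 = 240/800 = 0.30, a_32 = 40/800 = 0.05
  a_13 = 228/1520 = 0.15, a_23 = 304/1520 = 0.20, a_33 = 684/1520 = 0.45
I − A =
  [   0.90    -0.40    -0.15]
  [  -0.05     0.70    -0.20]
  [  -0.45    -0.05     0.55]
Cofactors of I−A, C_ij = (−1)^(i+j)·(minor ij) (rows/columns in the sector order above):
  C_11 = (0.70)(0.55) − (-0.20)(-0.05) = 0.3750
  C_12 = −[(-0.05)(0.55) − (-0.20)(-0.45)] = 0.1175
  C_13 = (-0.05)(-0.05) − (0.70)(-0.45) = 0.3175
  C_21 = −[(-0.40)(0.55) − (-0.15)(-0.05)] = 0.2275
  C_22 = (0.90)(0.55) − (-0.15)(-0.45) = 0.4275
  C_23 = −[(0.90)(-0.05) − (-0.40)(-0.45)] = 0.2250
  C_31 = (-0.40)(-0.20) − (-0.15)(0.70) = 0.1850
  C_32 = −[(0.90)(-0.20) − (-0.15)(-0.05)] = 0.1875
  C_33 = (0.90)(0.70) − (-0.40)(-0.05) = 0.6100
det(I−A) = Σ_j (I−A)_1j·C_1j = (0.90)(0.3750) + (-0.40)(0.1175) + (-0.15)(0.3175) = 0.242875
adj(I−A) = Cᵀ =
  [ 0.3750   0.2275   0.1850]
  [ 0.1175   0.4275   0.1875]
  [ 0.3175   0.2250   0.6100]
(I − A)⁻¹ = adj(I−A) / det(I−A) ≈
  [   1.5440     0.9367     0.7617]
  [   0.4838     1.7602     0.7720]
  [   1.3073     0.9264     2.5116]
x = (I − A)⁻¹ d = adj(I−A)·d / det(I−A), with det(I−A) = 0.242875:
  x_1 = (0.3750·230 + 0.2275·330 + 0.1850·280) / 0.242875 = 213.125 / 0.242875 ≈ 877.5
  x_2 = (0.1175·230 + 0.4275·330 + 0.1875·280) / 0.242875 = 220.60 / 0.242875 ≈ 908.3
  x_3 = (0.3175·230 + 0.2250·330 + 0.6100·280) / 0.242875 = 318.075 / 0.242875 ≈ 1309.6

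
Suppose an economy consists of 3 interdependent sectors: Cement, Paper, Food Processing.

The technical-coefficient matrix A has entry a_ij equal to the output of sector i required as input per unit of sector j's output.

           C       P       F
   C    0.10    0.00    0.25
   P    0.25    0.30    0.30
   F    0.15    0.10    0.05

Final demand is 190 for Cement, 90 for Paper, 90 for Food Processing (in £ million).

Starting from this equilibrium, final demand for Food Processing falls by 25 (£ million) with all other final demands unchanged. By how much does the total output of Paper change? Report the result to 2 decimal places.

Δx_P = -15.42

I − A =
  [   0.90     0.00    -0.25]
  [  -0.25     0.70    -0.30]
  [  -0.15    -0.10     0.95]
Cofactors of I−A, C_ij = (−1)^(i+j)·(minor ij) (rows/columns in the sector order above):
  C_11 = (0.70)(0.95) − (-0.30)(-0.10) = 0.6350
  C_12 = −[(-0.25)(0.95) − (-0.30)(-0.15)] = 0.2825
  C_13 = (-0.25)(-0.10) − (0.70)(-0.15) = 0.1300
  C_21 = −[(0.00)(0.95) − (-0.25)(-0.10)] = 0.0250
  C_22 = (0.90)(0.95) − (-0.25)(-0.15) = 0.8175
  C_23 = −[(0.90)(-0.10) − (0.00)(-0.15)] = 0.0900
  C_31 = (0.00)(-0.30) − (-0.25)(0.70) = 0.1750
  C_32 = −[(0.90)(-0.30) − (-0.25)(-0.25)] = 0.3325
  C_33 = (0.90)(0.70) − (0.00)(-0.25) = 0.6300
det(I−A) = Σ_j (I−A)_1j·C_1j = (0.90)(0.6350) + (0.00)(0.2825) + (-0.25)(0.1300) = 0.5390
adj(I−A) = Cᵀ =
  [ 0.6350   0.0250   0.1750]
  [ 0.2825   0.8175   0.3325]
  [ 0.1300   0.0900   0.6300]
(I − A)⁻¹ = adj(I−A) / det(I−A) ≈
  [   1.1781     0.0464     0.3247]
  [   0.5241     1.5167     0.6169]
  [   0.2412     0.1670     1.1688]
Δx = (I − A)⁻¹ Δd with Δd having -25 in the Food Processing component and 0 elsewhere.
So Δx_P = L_PF · (-25), where L_PF = adj(I−A)_PF / det(I−A) = 0.3325 / 0.5390.
Δx_P = 0.3325 × (-25) / 0.5390 = -8.3125 / 0.5390 ≈ -15.42.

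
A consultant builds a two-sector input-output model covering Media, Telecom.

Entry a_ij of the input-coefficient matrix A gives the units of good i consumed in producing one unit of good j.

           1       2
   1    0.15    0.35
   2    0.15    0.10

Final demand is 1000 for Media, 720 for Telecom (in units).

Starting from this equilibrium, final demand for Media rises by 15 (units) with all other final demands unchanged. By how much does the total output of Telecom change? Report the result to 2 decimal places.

Δx_2 = 3.16

I − A =
  [   0.85    -0.35]
  [  -0.15     0.90]
det(I−A) = (0.85)(0.90) − (-0.35)(-0.15) = 0.7125
adj(I−A) = [[0.90, 0.35], [0.15, 0.85]]
(I − A)⁻¹ = adj(I−A) / det(I−A) ≈
  [   1.2632     0.4912]
  [   0.2105     1.1930]
Δx = (I − A)⁻¹ Δd with Δd having +15 in the Media component and 0 elsewhere.
So Δx_2 = L_21 · (+15), where L_21 = adj(I−A)_21 / det(I−A) = 0.15 / 0.7125.
Δx_2 = 0.15 × (+15) / 0.7125 = 2.25 / 0.7125 ≈ 3.16.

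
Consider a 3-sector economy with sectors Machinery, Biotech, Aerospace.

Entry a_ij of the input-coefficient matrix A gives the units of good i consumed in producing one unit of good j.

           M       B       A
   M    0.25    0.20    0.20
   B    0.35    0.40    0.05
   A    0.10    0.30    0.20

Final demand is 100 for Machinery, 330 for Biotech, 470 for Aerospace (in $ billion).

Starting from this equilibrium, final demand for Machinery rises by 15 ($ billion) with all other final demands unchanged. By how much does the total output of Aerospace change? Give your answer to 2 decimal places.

I − A =
  [   0.75    -0.20    -0.20]
  [  -0.35     0.60    -0.05]
  [  -0.10    -0.30     0.80]
Cofactors of I−A, C_ij = (−1)^(i+j)·(minor ij) (rows/columns in the sector order above):
  C_11 = (0.60)(0.80) − (-0.05)(-0.30) = 0.4650
  C_12 = −[(-0.35)(0.80) − (-0.05)(-0.10)] = 0.2850
  C_13 = (-0.35)(-0.30) − (0.60)(-0.10) = 0.1650
  C_21 = −[(-0.20)(0.80) − (-0.20)(-0.30)] = 0.2200
  C_22 = (0.75)(0.80) − (-0.20)(-0.10) = 0.5800
  C_23 = −[(0.75)(-0.30) − (-0.20)(-0.10)] = 0.2450
  C_31 = (-0.20)(-0.05) − (-0.20)(0.60) = 0.1300
  C_32 = −[(0.75)(-0.05) − (-0.20)(-0.35)] = 0.1075
  C_33 = (0.75)(0.60) − (-0.20)(-0.35) = 0.3800
det(I−A) = Σ_j (I−A)_1j·C_1j = (0.75)(0.4650) + (-0.20)(0.2850) + (-0.20)(0.1650) = 0.25875
adj(I−A) = Cᵀ =
  [ 0.4650   0.2200   0.1300]
  [ 0.2850   0.5800   0.1075]
  [ 0.1650   0.2450   0.3800]
(I − A)⁻¹ = adj(I−A) / det(I−A) ≈
  [   1.7971     0.8502     0.5024]
  [   1.1014     2.2415     0.4155]
  [   0.6377     0.9469     1.4686]
Δx = (I − A)⁻¹ Δd with Δd having +15 in the Machinery component and 0 elsewhere.
So Δx_A = L_AM · (+15), where L_AM = adj(I−A)_AM / det(I−A) = 0.1650 / 0.25875.
Δx_A = 0.1650 × (+15) / 0.25875 = 2.475 / 0.25875 ≈ 9.57.

Δx_A = 9.57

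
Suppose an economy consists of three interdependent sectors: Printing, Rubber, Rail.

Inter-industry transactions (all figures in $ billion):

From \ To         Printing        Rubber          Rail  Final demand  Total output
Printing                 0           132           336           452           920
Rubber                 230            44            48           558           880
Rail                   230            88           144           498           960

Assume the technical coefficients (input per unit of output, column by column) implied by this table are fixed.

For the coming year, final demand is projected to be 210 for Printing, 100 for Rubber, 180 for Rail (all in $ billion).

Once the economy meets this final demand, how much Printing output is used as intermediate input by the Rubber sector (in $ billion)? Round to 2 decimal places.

z_12 = 32.85

Technical coefficients a_ij = z_ij / X_j:
  a_11 = 0/920 = 0.00, a_21 = 230/920 = 0.25, a_31 = 230/920 = 0.25
  a_12 = 132/880 = 0.15, a_22 = 44/880 = 0.05, a_32 = 88/880 = 0.10
  a_13 = 336/960 = 0.35, a_23 = 48/960 = 0.05, a_33 = 144/960 = 0.15
I − A =
  [   1.00    -0.15    -0.35]
  [  -0.25     0.95    -0.05]
  [  -0.25    -0.10     0.85]
Cofactors of I−A, C_ij = (−1)^(i+j)·(minor ij) (rows/columns in the sector order above):
  C_11 = (0.95)(0.85) − (-0.05)(-0.10) = 0.8025
  C_12 = −[(-0.25)(0.85) − (-0.05)(-0.25)] = 0.2250
  C_13 = (-0.25)(-0.10) − (0.95)(-0.25) = 0.2625
  C_21 = −[(-0.15)(0.85) − (-0.35)(-0.10)] = 0.1625
  C_22 = (1.00)(0.85) − (-0.35)(-0.25) = 0.7625
  C_23 = −[(1.00)(-0.10) − (-0.15)(-0.25)] = 0.1375
  C_31 = (-0.15)(-0.05) − (-0.35)(0.95) = 0.3400
  C_32 = −[(1.00)(-0.05) − (-0.35)(-0.25)] = 0.1375
  C_33 = (1.00)(0.95) − (-0.15)(-0.25) = 0.9125
det(I−A) = Σ_j (I−A)_1j·C_1j = (1.00)(0.8025) + (-0.15)(0.2250) + (-0.35)(0.2625) = 0.676875
adj(I−A) = Cᵀ =
  [ 0.8025   0.1625   0.3400]
  [ 0.2250   0.7625   0.1375]
  [ 0.2625   0.1375   0.9125]
(I − A)⁻¹ = adj(I−A) / det(I−A) ≈
  [   1.1856     0.2401     0.5023]
  [   0.3324     1.1265     0.2031]
  [   0.3878     0.2031     1.3481]
First solve x = (I − A)⁻¹ d = adj(I−A)·d / det(I−A); in particular x_2 = (0.2250·210 + 0.7625·100 + 0.1375·180) / 0.676875 = 148.25 / 0.676875 ≈ 219.0212.
Intermediate flow from 1 to 2: z_12 = a_12 · x_2 = 0.15 × 148.25 / 0.676875 = 22.2375 / 0.676875 ≈ 32.85.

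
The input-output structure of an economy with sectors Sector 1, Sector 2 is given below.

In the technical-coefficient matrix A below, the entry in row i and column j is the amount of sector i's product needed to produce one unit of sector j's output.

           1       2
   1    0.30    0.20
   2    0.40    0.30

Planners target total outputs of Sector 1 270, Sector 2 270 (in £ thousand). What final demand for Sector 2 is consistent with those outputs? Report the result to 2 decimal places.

d_2 = 81.00

I − A =
  [   0.70    -0.20]
  [  -0.40     0.70]
d = (I − A) x:
  d_1 = (+0.70)·270 + (-0.20)·270 = 135.00
  d_2 = (-0.40)·270 + (+0.70)·270 = 81.00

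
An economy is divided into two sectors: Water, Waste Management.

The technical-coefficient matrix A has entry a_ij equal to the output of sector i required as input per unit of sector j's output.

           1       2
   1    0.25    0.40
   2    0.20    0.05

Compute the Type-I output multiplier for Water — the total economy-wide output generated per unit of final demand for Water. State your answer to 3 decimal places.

I − A =
  [   0.75    -0.40]
  [  -0.20     0.95]
det(I−A) = (0.75)(0.95) − (-0.40)(-0.20) = 0.6325
adj(I−A) = [[0.95, 0.40], [0.20, 0.75]]
(I − A)⁻¹ = adj(I−A) / det(I−A) ≈
  [   1.5020     0.6324]
  [   0.3162     1.1858]
The output multiplier for sector j is the column-j sum of the Leontief inverse (I − A)⁻¹ = adj(I−A) / det(I−A).
Column 1 of adj(I−A): (0.95, 0.20); det(I−A) = 0.6325.
m_1 = (0.95 + 0.20) / 0.6325 = 1.15 / 0.6325 ≈ 1.818.

m_1 = 1.818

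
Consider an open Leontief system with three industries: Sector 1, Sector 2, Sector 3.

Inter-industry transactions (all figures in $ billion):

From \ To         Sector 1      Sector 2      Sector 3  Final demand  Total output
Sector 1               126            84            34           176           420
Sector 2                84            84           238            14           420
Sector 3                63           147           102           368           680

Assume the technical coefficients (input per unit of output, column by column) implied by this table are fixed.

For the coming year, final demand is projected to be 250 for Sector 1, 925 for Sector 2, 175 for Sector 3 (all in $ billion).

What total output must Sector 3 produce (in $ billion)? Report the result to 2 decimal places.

Technical coefficients a_ij = z_ij / X_j:
  a_11 = 126/420 = 0.30, a_21 = 84/420 = 0.20, a_31 = 63/420 = 0.15
  a_12 = 84/420 = 0.20, a_22 = 84/420 = 0.20, a_32 = 147/420 = 0.35
  a_13 = 34/680 = 0.05, a_23 = 238/680 = 0.35, a_33 = 102/680 = 0.15
I − A =
  [   0.70    -0.20    -0.05]
  [  -0.20     0.80    -0.35]
  [  -0.15    -0.35     0.85]
Cofactors of I−A, C_ij = (−1)^(i+j)·(minor ij) (rows/columns in the sector order above):
  C_11 = (0.80)(0.85) − (-0.35)(-0.35) = 0.5575
  C_12 = −[(-0.20)(0.85) − (-0.35)(-0.15)] = 0.2225
  C_13 = (-0.20)(-0.35) − (0.80)(-0.15) = 0.1900
  C_21 = −[(-0.20)(0.85) − (-0.05)(-0.35)] = 0.1875
  C_22 = (0.70)(0.85) − (-0.05)(-0.15) = 0.5875
  C_23 = −[(0.70)(-0.35) − (-0.20)(-0.15)] = 0.2750
  C_31 = (-0.20)(-0.35) − (-0.05)(0.80) = 0.1100
  C_32 = −[(0.70)(-0.35) − (-0.05)(-0.20)] = 0.2550
  C_33 = (0.70)(0.80) − (-0.20)(-0.20) = 0.5200
det(I−A) = Σ_j (I−A)_1j·C_1j = (0.70)(0.5575) + (-0.20)(0.2225) + (-0.05)(0.1900) = 0.33625
adj(I−A) = Cᵀ =
  [ 0.5575   0.1875   0.1100]
  [ 0.2225   0.5875   0.2550]
  [ 0.1900   0.2750   0.5200]
(I − A)⁻¹ = adj(I−A) / det(I−A) ≈
  [   1.6580     0.5576     0.3271]
  [   0.6617     1.7472     0.7584]
  [   0.5651     0.8178     1.5465]
x = (I − A)⁻¹ d = adj(I−A)·d / det(I−A), with det(I−A) = 0.33625:
  x_1 = (0.5575·250 + 0.1875·925 + 0.1100·175) / 0.33625 = 332.0625 / 0.33625 ≈ 987.55
  x_2 = (0.2225·250 + 0.5875·925 + 0.2550·175) / 0.33625 = 643.6875 / 0.33625 ≈ 1914.31
  x_3 = (0.1900·250 + 0.2750·925 + 0.5200·175) / 0.33625 = 392.875 / 0.33625 ≈ 1168.40

x_3 = 1168.40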